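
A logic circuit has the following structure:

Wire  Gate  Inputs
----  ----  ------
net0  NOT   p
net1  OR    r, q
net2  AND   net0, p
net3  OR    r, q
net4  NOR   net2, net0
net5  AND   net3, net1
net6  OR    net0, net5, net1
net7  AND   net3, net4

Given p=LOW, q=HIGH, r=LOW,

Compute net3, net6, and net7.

net3 = HIGH, net6 = HIGH, net7 = LOW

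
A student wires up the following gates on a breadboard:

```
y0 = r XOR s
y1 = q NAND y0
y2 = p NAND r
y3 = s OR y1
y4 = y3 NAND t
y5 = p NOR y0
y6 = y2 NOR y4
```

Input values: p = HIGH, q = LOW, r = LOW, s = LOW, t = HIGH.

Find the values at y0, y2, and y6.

y0 = r XOR s = LOW XOR LOW = LOW
y1 = q NAND y0 = LOW NAND LOW = HIGH
y2 = p NAND r = HIGH NAND LOW = HIGH
y3 = s OR y1 = LOW OR HIGH = HIGH
y4 = y3 NAND t = HIGH NAND HIGH = LOW
y6 = y2 NOR y4 = HIGH NOR LOW = LOW

y0 = LOW, y2 = HIGH, y6 = LOW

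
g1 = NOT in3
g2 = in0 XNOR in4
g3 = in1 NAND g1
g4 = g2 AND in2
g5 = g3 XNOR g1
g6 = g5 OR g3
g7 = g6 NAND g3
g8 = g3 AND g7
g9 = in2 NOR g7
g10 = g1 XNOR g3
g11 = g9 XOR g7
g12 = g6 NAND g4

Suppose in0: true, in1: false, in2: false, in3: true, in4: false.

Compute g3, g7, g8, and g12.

g3 = true, g7 = false, g8 = false, g12 = true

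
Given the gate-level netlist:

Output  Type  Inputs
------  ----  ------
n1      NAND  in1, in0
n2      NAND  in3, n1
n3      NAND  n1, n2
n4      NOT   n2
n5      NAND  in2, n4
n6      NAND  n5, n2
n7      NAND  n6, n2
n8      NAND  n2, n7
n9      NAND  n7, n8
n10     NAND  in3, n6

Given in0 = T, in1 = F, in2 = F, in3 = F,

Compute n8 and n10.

n8 = F, n10 = T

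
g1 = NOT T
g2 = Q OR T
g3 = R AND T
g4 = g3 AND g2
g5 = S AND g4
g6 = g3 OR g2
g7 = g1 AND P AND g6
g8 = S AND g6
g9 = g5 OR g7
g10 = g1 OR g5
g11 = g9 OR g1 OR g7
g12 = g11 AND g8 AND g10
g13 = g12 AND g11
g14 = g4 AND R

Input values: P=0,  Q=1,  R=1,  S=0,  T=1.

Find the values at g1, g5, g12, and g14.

g1 = 0  g5 = 0  g12 = 0  g14 = 1

g1 = NOT T = NOT 1 = 0
g2 = Q OR T = 1 OR 1 = 1
g3 = R AND T = 1 AND 1 = 1
g4 = g3 AND g2 = 1 AND 1 = 1
g5 = S AND g4 = 0 AND 1 = 0
g6 = g3 OR g2 = 1 OR 1 = 1
g7 = g1 AND P AND g6 = 0 AND 0 AND 1 = 0
g8 = S AND g6 = 0 AND 1 = 0
g9 = g5 OR g7 = 0 OR 0 = 0
g10 = g1 OR g5 = 0 OR 0 = 0
g11 = g9 OR g1 OR g7 = 0 OR 0 OR 0 = 0
g12 = g11 AND g8 AND g10 = 0 AND 0 AND 0 = 0
g14 = g4 AND R = 1 AND 1 = 1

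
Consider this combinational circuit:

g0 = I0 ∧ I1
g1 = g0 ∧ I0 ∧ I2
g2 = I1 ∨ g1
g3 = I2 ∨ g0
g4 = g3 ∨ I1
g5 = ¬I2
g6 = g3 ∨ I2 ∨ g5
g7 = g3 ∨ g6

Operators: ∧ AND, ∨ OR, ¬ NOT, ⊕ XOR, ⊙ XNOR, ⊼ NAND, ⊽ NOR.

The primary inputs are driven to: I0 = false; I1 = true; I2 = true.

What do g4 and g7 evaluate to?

g4 = true, g7 = true

g0 = I0 AND I1 = false AND true = false
g3 = I2 OR g0 = true OR false = true
g4 = g3 OR I1 = true OR true = true
g5 = NOT I2 = NOT true = false
g6 = g3 OR I2 OR g5 = true OR true OR false = true
g7 = g3 OR g6 = true OR true = true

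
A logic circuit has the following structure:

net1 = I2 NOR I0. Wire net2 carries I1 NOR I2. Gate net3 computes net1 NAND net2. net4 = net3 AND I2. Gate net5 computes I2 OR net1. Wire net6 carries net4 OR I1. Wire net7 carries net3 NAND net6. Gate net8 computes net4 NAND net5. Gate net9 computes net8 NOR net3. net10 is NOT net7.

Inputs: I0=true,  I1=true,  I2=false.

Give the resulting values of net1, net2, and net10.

net1 = I2 NOR I0 = false NOR true = false
net2 = I1 NOR I2 = true NOR false = false
net3 = net1 NAND net2 = false NAND false = true
net4 = net3 AND I2 = true AND false = false
net6 = net4 OR I1 = false OR true = true
net7 = net3 NAND net6 = true NAND true = false
net10 = NOT net7 = NOT false = true

net1 = false, net2 = false, net10 = true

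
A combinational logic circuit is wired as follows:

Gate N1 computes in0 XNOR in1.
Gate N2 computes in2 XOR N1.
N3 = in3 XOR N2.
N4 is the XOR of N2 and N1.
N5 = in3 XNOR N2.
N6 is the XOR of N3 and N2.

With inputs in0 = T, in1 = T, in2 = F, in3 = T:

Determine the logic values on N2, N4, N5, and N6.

N2 = T, N4 = F, N5 = T, N6 = T

N1 = in0 XNOR in1 = T XNOR T = T
N2 = in2 XOR N1 = F XOR T = T
N3 = in3 XOR N2 = T XOR T = F
N4 = N2 XOR N1 = T XOR T = F
N5 = in3 XNOR N2 = T XNOR T = T
N6 = N3 XOR N2 = F XOR T = T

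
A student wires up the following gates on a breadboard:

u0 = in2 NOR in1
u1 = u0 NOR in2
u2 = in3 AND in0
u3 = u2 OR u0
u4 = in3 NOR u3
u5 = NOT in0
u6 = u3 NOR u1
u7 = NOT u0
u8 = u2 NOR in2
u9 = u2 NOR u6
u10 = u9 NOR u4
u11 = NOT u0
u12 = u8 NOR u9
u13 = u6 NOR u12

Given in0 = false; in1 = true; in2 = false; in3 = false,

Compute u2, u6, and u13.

u0 = in2 NOR in1 = false NOR true = false
u1 = u0 NOR in2 = false NOR false = true
u2 = in3 AND in0 = false AND false = false
u3 = u2 OR u0 = false OR false = false
u6 = u3 NOR u1 = false NOR true = false
u8 = u2 NOR in2 = false NOR false = true
u9 = u2 NOR u6 = false NOR false = true
u12 = u8 NOR u9 = true NOR true = false
u13 = u6 NOR u12 = false NOR false = true

u2 = false, u6 = false, u13 = true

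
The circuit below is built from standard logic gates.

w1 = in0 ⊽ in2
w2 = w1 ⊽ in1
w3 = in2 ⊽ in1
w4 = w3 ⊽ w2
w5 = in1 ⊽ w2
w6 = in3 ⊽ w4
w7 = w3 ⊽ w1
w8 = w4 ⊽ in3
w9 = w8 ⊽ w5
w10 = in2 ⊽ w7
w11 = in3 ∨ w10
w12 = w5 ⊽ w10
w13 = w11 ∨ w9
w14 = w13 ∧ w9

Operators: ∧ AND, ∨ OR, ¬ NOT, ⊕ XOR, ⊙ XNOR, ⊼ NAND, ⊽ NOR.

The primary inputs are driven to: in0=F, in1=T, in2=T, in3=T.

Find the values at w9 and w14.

w1 = in0 NOR in2 = F NOR T = F
w2 = w1 NOR in1 = F NOR T = F
w3 = in2 NOR in1 = T NOR T = F
w4 = w3 NOR w2 = F NOR F = T
w5 = in1 NOR w2 = T NOR F = F
w7 = w3 NOR w1 = F NOR F = T
w8 = w4 NOR in3 = T NOR T = F
w9 = w8 NOR w5 = F NOR F = T
w10 = in2 NOR w7 = T NOR T = F
w11 = in3 OR w10 = T OR F = T
w13 = w11 OR w9 = T OR T = T
w14 = w13 AND w9 = T AND T = T

w9 = T  w14 = T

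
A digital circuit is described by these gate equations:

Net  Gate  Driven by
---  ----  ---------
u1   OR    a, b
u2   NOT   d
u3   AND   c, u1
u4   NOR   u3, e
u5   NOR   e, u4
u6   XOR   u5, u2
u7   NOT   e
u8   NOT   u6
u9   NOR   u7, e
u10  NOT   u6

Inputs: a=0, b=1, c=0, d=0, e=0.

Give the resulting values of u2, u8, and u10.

u2 = 1, u8 = 0, u10 = 0

u1 = a OR b = 0 OR 1 = 1
u2 = NOT d = NOT 0 = 1
u3 = c AND u1 = 0 AND 1 = 0
u4 = u3 NOR e = 0 NOR 0 = 1
u5 = e NOR u4 = 0 NOR 1 = 0
u6 = u5 XOR u2 = 0 XOR 1 = 1
u8 = NOT u6 = NOT 1 = 0
u10 = NOT u6 = NOT 1 = 0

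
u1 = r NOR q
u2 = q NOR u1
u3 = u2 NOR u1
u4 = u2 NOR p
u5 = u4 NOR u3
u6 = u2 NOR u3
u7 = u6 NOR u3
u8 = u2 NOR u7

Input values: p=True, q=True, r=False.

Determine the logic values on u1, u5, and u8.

u1 = r NOR q = False NOR True = False
u2 = q NOR u1 = True NOR False = False
u3 = u2 NOR u1 = False NOR False = True
u4 = u2 NOR p = False NOR True = False
u5 = u4 NOR u3 = False NOR True = False
u6 = u2 NOR u3 = False NOR True = False
u7 = u6 NOR u3 = False NOR True = False
u8 = u2 NOR u7 = False NOR False = True

u1 = False, u5 = False, u8 = True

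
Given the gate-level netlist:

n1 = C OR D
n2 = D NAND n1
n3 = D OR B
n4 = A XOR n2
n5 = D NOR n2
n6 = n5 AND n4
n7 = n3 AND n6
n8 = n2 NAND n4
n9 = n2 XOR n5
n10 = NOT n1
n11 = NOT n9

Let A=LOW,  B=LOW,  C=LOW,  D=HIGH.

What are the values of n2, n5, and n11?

n1 = C OR D = LOW OR HIGH = HIGH
n2 = D NAND n1 = HIGH NAND HIGH = LOW
n5 = D NOR n2 = HIGH NOR LOW = LOW
n9 = n2 XOR n5 = LOW XOR LOW = LOW
n11 = NOT n9 = NOT LOW = HIGH

n2 = LOW; n5 = LOW; n11 = HIGH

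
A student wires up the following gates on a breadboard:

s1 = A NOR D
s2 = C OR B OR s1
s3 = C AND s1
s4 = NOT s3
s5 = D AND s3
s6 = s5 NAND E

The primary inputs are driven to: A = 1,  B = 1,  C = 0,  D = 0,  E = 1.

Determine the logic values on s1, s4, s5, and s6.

s1 = 0, s4 = 1, s5 = 0, s6 = 1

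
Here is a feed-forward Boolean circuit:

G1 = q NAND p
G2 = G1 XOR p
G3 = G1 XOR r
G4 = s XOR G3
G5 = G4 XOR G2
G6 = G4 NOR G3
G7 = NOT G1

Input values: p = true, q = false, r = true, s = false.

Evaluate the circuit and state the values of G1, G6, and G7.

G1 = true; G6 = true; G7 = false

G1 = q NAND p = false NAND true = true
G3 = G1 XOR r = true XOR true = false
G4 = s XOR G3 = false XOR false = false
G6 = G4 NOR G3 = false NOR false = true
G7 = NOT G1 = NOT true = false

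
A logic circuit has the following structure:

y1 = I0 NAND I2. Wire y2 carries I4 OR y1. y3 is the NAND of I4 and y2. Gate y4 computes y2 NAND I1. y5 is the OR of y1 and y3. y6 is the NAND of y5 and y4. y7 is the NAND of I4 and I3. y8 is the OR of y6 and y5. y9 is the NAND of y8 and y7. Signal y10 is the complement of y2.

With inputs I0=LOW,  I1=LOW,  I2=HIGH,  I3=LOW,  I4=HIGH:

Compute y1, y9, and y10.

y1 = I0 NAND I2 = LOW NAND HIGH = HIGH
y2 = I4 OR y1 = HIGH OR HIGH = HIGH
y3 = I4 NAND y2 = HIGH NAND HIGH = LOW
y4 = y2 NAND I1 = HIGH NAND LOW = HIGH
y5 = y1 OR y3 = HIGH OR LOW = HIGH
y6 = y5 NAND y4 = HIGH NAND HIGH = LOW
y7 = I4 NAND I3 = HIGH NAND LOW = HIGH
y8 = y6 OR y5 = LOW OR HIGH = HIGH
y9 = y8 NAND y7 = HIGH NAND HIGH = LOW
y10 = NOT y2 = NOT HIGH = LOW

y1 = HIGH, y9 = LOW, y10 = LOW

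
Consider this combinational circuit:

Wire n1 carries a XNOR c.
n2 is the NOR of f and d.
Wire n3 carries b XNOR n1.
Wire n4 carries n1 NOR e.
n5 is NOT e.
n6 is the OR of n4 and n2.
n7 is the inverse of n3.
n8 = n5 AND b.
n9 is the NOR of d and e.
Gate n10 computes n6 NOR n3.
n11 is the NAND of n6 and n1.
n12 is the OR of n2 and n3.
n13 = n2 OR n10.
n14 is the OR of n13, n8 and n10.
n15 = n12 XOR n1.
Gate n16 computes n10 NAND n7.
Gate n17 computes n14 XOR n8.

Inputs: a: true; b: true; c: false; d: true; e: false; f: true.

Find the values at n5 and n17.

n1 = a XNOR c = true XNOR false = false
n2 = f NOR d = true NOR true = false
n3 = b XNOR n1 = true XNOR false = false
n4 = n1 NOR e = false NOR false = true
n5 = NOT e = NOT false = true
n6 = n4 OR n2 = true OR false = true
n8 = n5 AND b = true AND true = true
n10 = n6 NOR n3 = true NOR false = false
n13 = n2 OR n10 = false OR false = false
n14 = n13 OR n8 OR n10 = false OR true OR false = true
n17 = n14 XOR n8 = true XOR true = false

n5 = true, n17 = false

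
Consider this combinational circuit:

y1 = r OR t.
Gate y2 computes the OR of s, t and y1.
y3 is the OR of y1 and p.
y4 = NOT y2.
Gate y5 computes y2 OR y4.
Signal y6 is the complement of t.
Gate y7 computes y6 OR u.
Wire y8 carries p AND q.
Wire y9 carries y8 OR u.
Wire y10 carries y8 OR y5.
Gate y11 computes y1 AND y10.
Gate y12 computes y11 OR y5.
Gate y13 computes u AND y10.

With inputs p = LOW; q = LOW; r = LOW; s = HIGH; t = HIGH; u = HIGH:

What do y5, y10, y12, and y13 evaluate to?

y5 = HIGH; y10 = HIGH; y12 = HIGH; y13 = HIGH

y1 = r OR t = LOW OR HIGH = HIGH
y2 = s OR t OR y1 = HIGH OR HIGH OR HIGH = HIGH
y4 = NOT y2 = NOT HIGH = LOW
y5 = y2 OR y4 = HIGH OR LOW = HIGH
y8 = p AND q = LOW AND LOW = LOW
y10 = y8 OR y5 = LOW OR HIGH = HIGH
y11 = y1 AND y10 = HIGH AND HIGH = HIGH
y12 = y11 OR y5 = HIGH OR HIGH = HIGH
y13 = u AND y10 = HIGH AND HIGH = HIGH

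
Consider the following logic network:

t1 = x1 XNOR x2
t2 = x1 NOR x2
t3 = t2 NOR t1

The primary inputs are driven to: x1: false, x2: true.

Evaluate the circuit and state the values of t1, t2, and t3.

t1 = x1 XNOR x2 = false XNOR true = false
t2 = x1 NOR x2 = false NOR true = false
t3 = t2 NOR t1 = false NOR false = true

t1 = false, t2 = false, t3 = true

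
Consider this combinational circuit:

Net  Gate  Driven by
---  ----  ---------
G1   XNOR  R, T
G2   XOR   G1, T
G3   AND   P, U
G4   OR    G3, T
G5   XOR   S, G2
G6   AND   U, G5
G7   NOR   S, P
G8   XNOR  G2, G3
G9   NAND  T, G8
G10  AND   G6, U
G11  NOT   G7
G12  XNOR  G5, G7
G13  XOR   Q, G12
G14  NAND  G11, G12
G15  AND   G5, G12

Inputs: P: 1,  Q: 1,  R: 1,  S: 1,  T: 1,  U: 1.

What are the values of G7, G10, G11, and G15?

G1 = R XNOR T = 1 XNOR 1 = 1
G2 = G1 XOR T = 1 XOR 1 = 0
G5 = S XOR G2 = 1 XOR 0 = 1
G6 = U AND G5 = 1 AND 1 = 1
G7 = S NOR P = 1 NOR 1 = 0
G10 = G6 AND U = 1 AND 1 = 1
G11 = NOT G7 = NOT 0 = 1
G12 = G5 XNOR G7 = 1 XNOR 0 = 0
G15 = G5 AND G12 = 1 AND 0 = 0

G7 = 0, G10 = 1, G11 = 1, G15 = 0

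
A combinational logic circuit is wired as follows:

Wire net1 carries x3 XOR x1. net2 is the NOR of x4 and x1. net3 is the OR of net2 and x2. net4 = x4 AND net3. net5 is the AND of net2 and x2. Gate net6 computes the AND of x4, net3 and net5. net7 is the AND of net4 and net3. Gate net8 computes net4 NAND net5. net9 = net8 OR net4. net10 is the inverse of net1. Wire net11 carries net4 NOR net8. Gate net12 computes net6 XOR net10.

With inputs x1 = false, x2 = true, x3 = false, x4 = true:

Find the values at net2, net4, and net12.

net2 = false  net4 = true  net12 = true

net1 = x3 XOR x1 = false XOR false = false
net2 = x4 NOR x1 = true NOR false = false
net3 = net2 OR x2 = false OR true = true
net4 = x4 AND net3 = true AND true = true
net5 = net2 AND x2 = false AND true = false
net6 = x4 AND net3 AND net5 = true AND true AND false = false
net10 = NOT net1 = NOT false = true
net12 = net6 XOR net10 = false XOR true = true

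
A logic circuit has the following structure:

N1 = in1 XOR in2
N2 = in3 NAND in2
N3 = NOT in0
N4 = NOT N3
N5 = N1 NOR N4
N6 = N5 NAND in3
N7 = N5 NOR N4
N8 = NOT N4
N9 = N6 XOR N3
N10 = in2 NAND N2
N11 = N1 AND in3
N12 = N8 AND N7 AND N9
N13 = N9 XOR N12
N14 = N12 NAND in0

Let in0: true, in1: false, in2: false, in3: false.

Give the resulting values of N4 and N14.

N4 = true; N14 = true

N1 = in1 XOR in2 = false XOR false = false
N3 = NOT in0 = NOT true = false
N4 = NOT N3 = NOT false = true
N5 = N1 NOR N4 = false NOR true = false
N6 = N5 NAND in3 = false NAND false = true
N7 = N5 NOR N4 = false NOR true = false
N8 = NOT N4 = NOT true = false
N9 = N6 XOR N3 = true XOR false = true
N12 = N8 AND N7 AND N9 = false AND false AND true = false
N14 = N12 NAND in0 = false NAND true = true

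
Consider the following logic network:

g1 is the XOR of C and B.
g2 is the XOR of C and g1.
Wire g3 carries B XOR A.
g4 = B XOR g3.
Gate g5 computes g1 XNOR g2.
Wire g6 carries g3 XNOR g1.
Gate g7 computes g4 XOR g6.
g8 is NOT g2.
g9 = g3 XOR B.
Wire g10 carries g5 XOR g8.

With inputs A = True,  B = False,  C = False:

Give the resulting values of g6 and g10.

g6 = False, g10 = False

g1 = C XOR B = False XOR False = False
g2 = C XOR g1 = False XOR False = False
g3 = B XOR A = False XOR True = True
g5 = g1 XNOR g2 = False XNOR False = True
g6 = g3 XNOR g1 = True XNOR False = False
g8 = NOT g2 = NOT False = True
g10 = g5 XOR g8 = True XOR True = False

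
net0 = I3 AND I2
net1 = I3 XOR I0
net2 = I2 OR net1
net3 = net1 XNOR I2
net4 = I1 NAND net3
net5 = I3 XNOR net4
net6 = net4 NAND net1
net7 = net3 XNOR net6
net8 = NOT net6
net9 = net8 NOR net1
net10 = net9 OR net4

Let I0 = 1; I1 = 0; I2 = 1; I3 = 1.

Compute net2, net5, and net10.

net2 = 1, net5 = 1, net10 = 1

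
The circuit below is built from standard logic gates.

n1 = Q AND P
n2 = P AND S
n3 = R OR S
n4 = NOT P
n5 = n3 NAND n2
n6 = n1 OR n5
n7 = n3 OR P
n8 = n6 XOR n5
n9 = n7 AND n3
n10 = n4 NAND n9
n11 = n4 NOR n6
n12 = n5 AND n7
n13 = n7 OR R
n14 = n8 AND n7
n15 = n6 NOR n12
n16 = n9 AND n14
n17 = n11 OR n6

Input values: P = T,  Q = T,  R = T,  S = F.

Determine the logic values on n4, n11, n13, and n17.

n4 = F  n11 = F  n13 = T  n17 = T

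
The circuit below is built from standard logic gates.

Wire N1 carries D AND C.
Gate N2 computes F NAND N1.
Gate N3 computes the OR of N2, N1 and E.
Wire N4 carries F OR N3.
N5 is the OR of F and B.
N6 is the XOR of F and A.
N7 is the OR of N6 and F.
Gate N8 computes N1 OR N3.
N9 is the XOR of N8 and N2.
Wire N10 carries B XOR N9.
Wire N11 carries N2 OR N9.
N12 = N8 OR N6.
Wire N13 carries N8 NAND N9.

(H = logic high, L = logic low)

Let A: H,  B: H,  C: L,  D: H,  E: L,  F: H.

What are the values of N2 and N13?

N2 = H; N13 = H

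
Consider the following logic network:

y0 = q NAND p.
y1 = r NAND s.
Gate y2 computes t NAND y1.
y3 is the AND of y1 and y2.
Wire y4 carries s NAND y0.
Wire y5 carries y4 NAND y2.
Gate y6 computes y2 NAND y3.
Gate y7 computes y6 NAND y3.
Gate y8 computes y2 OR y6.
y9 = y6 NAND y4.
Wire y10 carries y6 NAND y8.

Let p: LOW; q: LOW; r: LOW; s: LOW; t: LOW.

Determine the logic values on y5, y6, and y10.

y5 = LOW, y6 = LOW, y10 = HIGH

y0 = q NAND p = LOW NAND LOW = HIGH
y1 = r NAND s = LOW NAND LOW = HIGH
y2 = t NAND y1 = LOW NAND HIGH = HIGH
y3 = y1 AND y2 = HIGH AND HIGH = HIGH
y4 = s NAND y0 = LOW NAND HIGH = HIGH
y5 = y4 NAND y2 = HIGH NAND HIGH = LOW
y6 = y2 NAND y3 = HIGH NAND HIGH = LOW
y8 = y2 OR y6 = HIGH OR LOW = HIGH
y10 = y6 NAND y8 = LOW NAND HIGH = HIGH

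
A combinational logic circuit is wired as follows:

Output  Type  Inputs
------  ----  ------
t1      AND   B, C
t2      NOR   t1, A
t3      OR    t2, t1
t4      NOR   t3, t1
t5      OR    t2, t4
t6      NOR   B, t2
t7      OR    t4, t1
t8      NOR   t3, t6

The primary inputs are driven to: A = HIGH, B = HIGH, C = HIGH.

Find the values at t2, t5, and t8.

t1 = B AND C = HIGH AND HIGH = HIGH
t2 = t1 NOR A = HIGH NOR HIGH = LOW
t3 = t2 OR t1 = LOW OR HIGH = HIGH
t4 = t3 NOR t1 = HIGH NOR HIGH = LOW
t5 = t2 OR t4 = LOW OR LOW = LOW
t6 = B NOR t2 = HIGH NOR LOW = LOW
t8 = t3 NOR t6 = HIGH NOR LOW = LOW

t2 = LOW, t5 = LOW, t8 = LOW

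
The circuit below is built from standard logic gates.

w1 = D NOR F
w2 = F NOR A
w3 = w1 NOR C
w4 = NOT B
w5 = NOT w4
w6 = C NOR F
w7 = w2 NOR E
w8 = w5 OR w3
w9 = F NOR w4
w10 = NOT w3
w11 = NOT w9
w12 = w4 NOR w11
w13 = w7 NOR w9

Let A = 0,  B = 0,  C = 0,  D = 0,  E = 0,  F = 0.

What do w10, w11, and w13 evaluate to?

w1 = D NOR F = 0 NOR 0 = 1
w2 = F NOR A = 0 NOR 0 = 1
w3 = w1 NOR C = 1 NOR 0 = 0
w4 = NOT B = NOT 0 = 1
w7 = w2 NOR E = 1 NOR 0 = 0
w9 = F NOR w4 = 0 NOR 1 = 0
w10 = NOT w3 = NOT 0 = 1
w11 = NOT w9 = NOT 0 = 1
w13 = w7 NOR w9 = 0 NOR 0 = 1

w10 = 1, w11 = 1, w13 = 1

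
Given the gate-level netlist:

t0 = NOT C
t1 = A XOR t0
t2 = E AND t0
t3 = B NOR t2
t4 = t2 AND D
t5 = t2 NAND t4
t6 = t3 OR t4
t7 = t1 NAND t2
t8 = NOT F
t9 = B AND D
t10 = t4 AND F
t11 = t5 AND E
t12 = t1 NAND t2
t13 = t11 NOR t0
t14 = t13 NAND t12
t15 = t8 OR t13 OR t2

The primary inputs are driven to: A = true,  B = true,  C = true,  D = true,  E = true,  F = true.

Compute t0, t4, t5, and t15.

t0 = false, t4 = false, t5 = true, t15 = false

t0 = NOT C = NOT true = false
t2 = E AND t0 = true AND false = false
t4 = t2 AND D = false AND true = false
t5 = t2 NAND t4 = false NAND false = true
t8 = NOT F = NOT true = false
t11 = t5 AND E = true AND true = true
t13 = t11 NOR t0 = true NOR false = false
t15 = t8 OR t13 OR t2 = false OR false OR false = false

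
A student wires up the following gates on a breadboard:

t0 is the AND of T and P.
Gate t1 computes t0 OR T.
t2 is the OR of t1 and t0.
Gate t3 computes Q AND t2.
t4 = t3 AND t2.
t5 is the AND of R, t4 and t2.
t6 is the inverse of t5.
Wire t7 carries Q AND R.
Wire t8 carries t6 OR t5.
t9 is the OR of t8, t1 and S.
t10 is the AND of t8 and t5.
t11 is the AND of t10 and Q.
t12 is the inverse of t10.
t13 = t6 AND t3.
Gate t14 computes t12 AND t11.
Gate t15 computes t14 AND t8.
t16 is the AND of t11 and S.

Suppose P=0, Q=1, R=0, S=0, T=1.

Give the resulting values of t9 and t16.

t9 = 1, t16 = 0

t0 = T AND P = 1 AND 0 = 0
t1 = t0 OR T = 0 OR 1 = 1
t2 = t1 OR t0 = 1 OR 0 = 1
t3 = Q AND t2 = 1 AND 1 = 1
t4 = t3 AND t2 = 1 AND 1 = 1
t5 = R AND t4 AND t2 = 0 AND 1 AND 1 = 0
t6 = NOT t5 = NOT 0 = 1
t8 = t6 OR t5 = 1 OR 0 = 1
t9 = t8 OR t1 OR S = 1 OR 1 OR 0 = 1
t10 = t8 AND t5 = 1 AND 0 = 0
t11 = t10 AND Q = 0 AND 1 = 0
t16 = t11 AND S = 0 AND 0 = 0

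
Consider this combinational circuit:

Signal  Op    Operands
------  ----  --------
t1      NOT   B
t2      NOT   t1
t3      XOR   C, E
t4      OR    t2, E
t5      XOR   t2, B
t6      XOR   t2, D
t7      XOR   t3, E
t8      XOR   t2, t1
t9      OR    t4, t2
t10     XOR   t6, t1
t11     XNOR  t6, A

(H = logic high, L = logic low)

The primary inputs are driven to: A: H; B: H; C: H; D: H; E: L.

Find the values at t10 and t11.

t1 = NOT B = NOT H = L
t2 = NOT t1 = NOT L = H
t6 = t2 XOR D = H XOR H = L
t10 = t6 XOR t1 = L XOR L = L
t11 = t6 XNOR A = L XNOR H = L

t10 = L; t11 = L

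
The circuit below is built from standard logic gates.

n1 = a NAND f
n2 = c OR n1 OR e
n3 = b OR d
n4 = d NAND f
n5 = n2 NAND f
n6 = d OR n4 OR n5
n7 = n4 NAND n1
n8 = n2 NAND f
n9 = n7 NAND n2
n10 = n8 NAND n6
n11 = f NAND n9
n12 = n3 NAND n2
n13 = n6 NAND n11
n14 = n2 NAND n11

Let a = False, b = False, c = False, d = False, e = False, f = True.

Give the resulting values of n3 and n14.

n3 = False, n14 = True

n1 = a NAND f = False NAND True = True
n2 = c OR n1 OR e = False OR True OR False = True
n3 = b OR d = False OR False = False
n4 = d NAND f = False NAND True = True
n7 = n4 NAND n1 = True NAND True = False
n9 = n7 NAND n2 = False NAND True = True
n11 = f NAND n9 = True NAND True = False
n14 = n2 NAND n11 = True NAND False = True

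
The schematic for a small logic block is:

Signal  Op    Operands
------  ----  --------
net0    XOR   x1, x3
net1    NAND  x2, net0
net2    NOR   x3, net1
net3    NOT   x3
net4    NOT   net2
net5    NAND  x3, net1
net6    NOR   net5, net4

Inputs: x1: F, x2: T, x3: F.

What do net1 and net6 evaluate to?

net1 = T, net6 = F

net0 = x1 XOR x3 = F XOR F = F
net1 = x2 NAND net0 = T NAND F = T
net2 = x3 NOR net1 = F NOR T = F
net4 = NOT net2 = NOT F = T
net5 = x3 NAND net1 = F NAND T = T
net6 = net5 NOR net4 = T NOR T = F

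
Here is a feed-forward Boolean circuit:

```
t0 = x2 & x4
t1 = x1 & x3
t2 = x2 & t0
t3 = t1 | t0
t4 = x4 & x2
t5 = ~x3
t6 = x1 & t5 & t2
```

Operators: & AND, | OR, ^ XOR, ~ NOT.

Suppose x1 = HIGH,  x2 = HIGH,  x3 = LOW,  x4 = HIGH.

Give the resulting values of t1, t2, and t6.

t0 = x2 AND x4 = HIGH AND HIGH = HIGH
t1 = x1 AND x3 = HIGH AND LOW = LOW
t2 = x2 AND t0 = HIGH AND HIGH = HIGH
t5 = NOT x3 = NOT LOW = HIGH
t6 = x1 AND t5 AND t2 = HIGH AND HIGH AND HIGH = HIGH

t1 = LOW, t2 = HIGH, t6 = HIGH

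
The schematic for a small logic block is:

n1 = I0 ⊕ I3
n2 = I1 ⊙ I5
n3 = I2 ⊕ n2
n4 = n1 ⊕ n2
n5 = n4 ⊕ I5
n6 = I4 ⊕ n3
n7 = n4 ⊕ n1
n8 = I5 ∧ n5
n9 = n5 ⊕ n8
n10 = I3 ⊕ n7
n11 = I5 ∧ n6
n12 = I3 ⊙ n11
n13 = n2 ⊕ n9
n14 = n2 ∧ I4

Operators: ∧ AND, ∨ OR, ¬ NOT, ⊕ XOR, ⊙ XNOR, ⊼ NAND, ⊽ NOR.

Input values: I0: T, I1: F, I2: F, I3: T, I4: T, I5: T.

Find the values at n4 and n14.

n1 = I0 XOR I3 = T XOR T = F
n2 = I1 XNOR I5 = F XNOR T = F
n4 = n1 XOR n2 = F XOR F = F
n14 = n2 AND I4 = F AND T = F

n4 = F  n14 = F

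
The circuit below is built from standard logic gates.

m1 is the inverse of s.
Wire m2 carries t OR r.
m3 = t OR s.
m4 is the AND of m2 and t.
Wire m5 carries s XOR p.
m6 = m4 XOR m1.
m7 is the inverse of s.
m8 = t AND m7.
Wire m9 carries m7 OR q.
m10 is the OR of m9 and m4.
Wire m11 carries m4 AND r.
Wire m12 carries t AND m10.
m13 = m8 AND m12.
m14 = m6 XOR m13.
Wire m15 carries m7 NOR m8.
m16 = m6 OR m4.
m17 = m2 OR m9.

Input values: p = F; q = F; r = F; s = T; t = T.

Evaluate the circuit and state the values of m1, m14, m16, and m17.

m1 = NOT s = NOT T = F
m2 = t OR r = T OR F = T
m4 = m2 AND t = T AND T = T
m6 = m4 XOR m1 = T XOR F = T
m7 = NOT s = NOT T = F
m8 = t AND m7 = T AND F = F
m9 = m7 OR q = F OR F = F
m10 = m9 OR m4 = F OR T = T
m12 = t AND m10 = T AND T = T
m13 = m8 AND m12 = F AND T = F
m14 = m6 XOR m13 = T XOR F = T
m16 = m6 OR m4 = T OR T = T
m17 = m2 OR m9 = T OR F = T

m1 = F, m14 = T, m16 = T, m17 = T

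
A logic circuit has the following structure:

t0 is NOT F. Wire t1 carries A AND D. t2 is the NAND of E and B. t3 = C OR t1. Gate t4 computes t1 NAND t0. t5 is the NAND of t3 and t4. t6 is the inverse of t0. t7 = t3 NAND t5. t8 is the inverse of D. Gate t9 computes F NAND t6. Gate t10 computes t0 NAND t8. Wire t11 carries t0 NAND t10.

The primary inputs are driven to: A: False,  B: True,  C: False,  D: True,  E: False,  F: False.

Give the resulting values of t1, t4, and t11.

t1 = False, t4 = True, t11 = False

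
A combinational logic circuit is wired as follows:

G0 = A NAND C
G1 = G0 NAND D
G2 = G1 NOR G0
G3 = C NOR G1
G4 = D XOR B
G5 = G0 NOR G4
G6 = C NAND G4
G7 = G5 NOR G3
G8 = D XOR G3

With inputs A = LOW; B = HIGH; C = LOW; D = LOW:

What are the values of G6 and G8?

G6 = HIGH, G8 = LOW

G0 = A NAND C = LOW NAND LOW = HIGH
G1 = G0 NAND D = HIGH NAND LOW = HIGH
G3 = C NOR G1 = LOW NOR HIGH = LOW
G4 = D XOR B = LOW XOR HIGH = HIGH
G6 = C NAND G4 = LOW NAND HIGH = HIGH
G8 = D XOR G3 = LOW XOR LOW = LOW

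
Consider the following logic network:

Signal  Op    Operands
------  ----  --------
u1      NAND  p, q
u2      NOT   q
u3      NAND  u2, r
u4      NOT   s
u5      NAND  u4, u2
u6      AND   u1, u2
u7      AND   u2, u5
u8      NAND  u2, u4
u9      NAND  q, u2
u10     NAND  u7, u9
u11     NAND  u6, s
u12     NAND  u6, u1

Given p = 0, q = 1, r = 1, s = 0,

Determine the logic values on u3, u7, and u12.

u1 = p NAND q = 0 NAND 1 = 1
u2 = NOT q = NOT 1 = 0
u3 = u2 NAND r = 0 NAND 1 = 1
u4 = NOT s = NOT 0 = 1
u5 = u4 NAND u2 = 1 NAND 0 = 1
u6 = u1 AND u2 = 1 AND 0 = 0
u7 = u2 AND u5 = 0 AND 1 = 0
u12 = u6 NAND u1 = 0 NAND 1 = 1

u3 = 1  u7 = 0  u12 = 1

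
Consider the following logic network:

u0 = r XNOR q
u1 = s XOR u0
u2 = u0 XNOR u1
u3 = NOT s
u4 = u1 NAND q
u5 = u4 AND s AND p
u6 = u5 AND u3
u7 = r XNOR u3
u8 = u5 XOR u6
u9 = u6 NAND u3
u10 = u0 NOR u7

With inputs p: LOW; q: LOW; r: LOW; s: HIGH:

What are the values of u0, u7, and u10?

u0 = HIGH; u7 = HIGH; u10 = LOW

u0 = r XNOR q = LOW XNOR LOW = HIGH
u3 = NOT s = NOT HIGH = LOW
u7 = r XNOR u3 = LOW XNOR LOW = HIGH
u10 = u0 NOR u7 = HIGH NOR HIGH = LOW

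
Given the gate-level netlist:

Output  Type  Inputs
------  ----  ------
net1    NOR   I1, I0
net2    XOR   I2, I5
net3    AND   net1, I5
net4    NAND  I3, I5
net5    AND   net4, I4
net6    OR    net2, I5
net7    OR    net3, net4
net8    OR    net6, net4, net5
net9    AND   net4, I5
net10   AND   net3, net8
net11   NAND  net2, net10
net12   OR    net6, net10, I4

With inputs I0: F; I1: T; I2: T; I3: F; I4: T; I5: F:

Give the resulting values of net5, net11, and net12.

net1 = I1 NOR I0 = T NOR F = F
net2 = I2 XOR I5 = T XOR F = T
net3 = net1 AND I5 = F AND F = F
net4 = I3 NAND I5 = F NAND F = T
net5 = net4 AND I4 = T AND T = T
net6 = net2 OR I5 = T OR F = T
net8 = net6 OR net4 OR net5 = T OR T OR T = T
net10 = net3 AND net8 = F AND T = F
net11 = net2 NAND net10 = T NAND F = T
net12 = net6 OR net10 OR I4 = T OR F OR T = T

net5 = T, net11 = T, net12 = T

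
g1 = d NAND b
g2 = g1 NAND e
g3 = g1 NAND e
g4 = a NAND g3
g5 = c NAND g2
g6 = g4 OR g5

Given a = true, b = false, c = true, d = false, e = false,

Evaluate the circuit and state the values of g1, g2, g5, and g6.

g1 = true; g2 = true; g5 = false; g6 = false

g1 = d NAND b = false NAND false = true
g2 = g1 NAND e = true NAND false = true
g3 = g1 NAND e = true NAND false = true
g4 = a NAND g3 = true NAND true = false
g5 = c NAND g2 = true NAND true = false
g6 = g4 OR g5 = false OR false = false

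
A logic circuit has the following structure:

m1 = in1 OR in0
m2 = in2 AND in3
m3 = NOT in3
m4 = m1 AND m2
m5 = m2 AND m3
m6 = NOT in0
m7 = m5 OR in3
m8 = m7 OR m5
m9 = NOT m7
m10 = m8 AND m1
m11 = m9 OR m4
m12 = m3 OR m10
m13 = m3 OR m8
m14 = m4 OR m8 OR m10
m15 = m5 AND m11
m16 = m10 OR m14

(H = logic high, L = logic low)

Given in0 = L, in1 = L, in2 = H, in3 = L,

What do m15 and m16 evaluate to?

m1 = in1 OR in0 = L OR L = L
m2 = in2 AND in3 = H AND L = L
m3 = NOT in3 = NOT L = H
m4 = m1 AND m2 = L AND L = L
m5 = m2 AND m3 = L AND H = L
m7 = m5 OR in3 = L OR L = L
m8 = m7 OR m5 = L OR L = L
m9 = NOT m7 = NOT L = H
m10 = m8 AND m1 = L AND L = L
m11 = m9 OR m4 = H OR L = H
m14 = m4 OR m8 OR m10 = L OR L OR L = L
m15 = m5 AND m11 = L AND H = L
m16 = m10 OR m14 = L OR L = L

m15 = L, m16 = L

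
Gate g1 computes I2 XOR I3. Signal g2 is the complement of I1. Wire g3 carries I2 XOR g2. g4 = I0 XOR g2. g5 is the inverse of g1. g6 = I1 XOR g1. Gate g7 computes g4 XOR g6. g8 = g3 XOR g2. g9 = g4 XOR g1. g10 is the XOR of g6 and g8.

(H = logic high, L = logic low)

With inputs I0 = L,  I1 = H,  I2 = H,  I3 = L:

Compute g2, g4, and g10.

g1 = I2 XOR I3 = H XOR L = H
g2 = NOT I1 = NOT H = L
g3 = I2 XOR g2 = H XOR L = H
g4 = I0 XOR g2 = L XOR L = L
g6 = I1 XOR g1 = H XOR H = L
g8 = g3 XOR g2 = H XOR L = H
g10 = g6 XOR g8 = L XOR H = H

g2 = L, g4 = L, g10 = H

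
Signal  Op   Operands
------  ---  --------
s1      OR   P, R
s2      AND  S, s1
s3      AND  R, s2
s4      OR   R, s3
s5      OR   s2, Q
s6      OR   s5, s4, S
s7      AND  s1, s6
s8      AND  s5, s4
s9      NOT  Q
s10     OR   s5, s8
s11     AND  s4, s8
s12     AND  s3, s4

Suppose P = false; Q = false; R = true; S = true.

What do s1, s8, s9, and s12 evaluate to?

s1 = P OR R = false OR true = true
s2 = S AND s1 = true AND true = true
s3 = R AND s2 = true AND true = true
s4 = R OR s3 = true OR true = true
s5 = s2 OR Q = true OR false = true
s8 = s5 AND s4 = true AND true = true
s9 = NOT Q = NOT false = true
s12 = s3 AND s4 = true AND true = true

s1 = true, s8 = true, s9 = true, s12 = true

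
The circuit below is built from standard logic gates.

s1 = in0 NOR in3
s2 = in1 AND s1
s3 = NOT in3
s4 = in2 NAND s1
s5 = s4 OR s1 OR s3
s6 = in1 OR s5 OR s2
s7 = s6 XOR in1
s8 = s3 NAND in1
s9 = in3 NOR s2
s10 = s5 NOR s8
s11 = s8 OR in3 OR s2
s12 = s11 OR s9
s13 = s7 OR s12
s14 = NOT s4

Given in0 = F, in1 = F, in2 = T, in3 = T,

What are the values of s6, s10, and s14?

s1 = in0 NOR in3 = F NOR T = F
s2 = in1 AND s1 = F AND F = F
s3 = NOT in3 = NOT T = F
s4 = in2 NAND s1 = T NAND F = T
s5 = s4 OR s1 OR s3 = T OR F OR F = T
s6 = in1 OR s5 OR s2 = F OR T OR F = T
s8 = s3 NAND in1 = F NAND F = T
s10 = s5 NOR s8 = T NOR T = F
s14 = NOT s4 = NOT T = F

s6 = T; s10 = F; s14 = F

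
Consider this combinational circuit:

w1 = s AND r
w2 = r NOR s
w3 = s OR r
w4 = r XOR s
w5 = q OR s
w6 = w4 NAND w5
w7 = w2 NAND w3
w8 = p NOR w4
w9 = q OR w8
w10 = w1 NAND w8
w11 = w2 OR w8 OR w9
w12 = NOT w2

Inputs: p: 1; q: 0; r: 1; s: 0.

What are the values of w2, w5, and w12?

w2 = 0, w5 = 0, w12 = 1

w2 = r NOR s = 1 NOR 0 = 0
w5 = q OR s = 0 OR 0 = 0
w12 = NOT w2 = NOT 0 = 1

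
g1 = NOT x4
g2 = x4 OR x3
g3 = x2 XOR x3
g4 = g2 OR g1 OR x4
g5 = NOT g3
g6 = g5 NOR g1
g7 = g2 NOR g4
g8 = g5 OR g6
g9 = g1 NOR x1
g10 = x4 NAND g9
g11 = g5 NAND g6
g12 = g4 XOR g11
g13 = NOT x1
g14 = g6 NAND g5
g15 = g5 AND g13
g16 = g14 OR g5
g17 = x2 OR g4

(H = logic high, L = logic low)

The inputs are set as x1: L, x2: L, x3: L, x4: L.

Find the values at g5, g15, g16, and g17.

g1 = NOT x4 = NOT L = H
g2 = x4 OR x3 = L OR L = L
g3 = x2 XOR x3 = L XOR L = L
g4 = g2 OR g1 OR x4 = L OR H OR L = H
g5 = NOT g3 = NOT L = H
g6 = g5 NOR g1 = H NOR H = L
g13 = NOT x1 = NOT L = H
g14 = g6 NAND g5 = L NAND H = H
g15 = g5 AND g13 = H AND H = H
g16 = g14 OR g5 = H OR H = H
g17 = x2 OR g4 = L OR H = H

g5 = H, g15 = H, g16 = H, g17 = H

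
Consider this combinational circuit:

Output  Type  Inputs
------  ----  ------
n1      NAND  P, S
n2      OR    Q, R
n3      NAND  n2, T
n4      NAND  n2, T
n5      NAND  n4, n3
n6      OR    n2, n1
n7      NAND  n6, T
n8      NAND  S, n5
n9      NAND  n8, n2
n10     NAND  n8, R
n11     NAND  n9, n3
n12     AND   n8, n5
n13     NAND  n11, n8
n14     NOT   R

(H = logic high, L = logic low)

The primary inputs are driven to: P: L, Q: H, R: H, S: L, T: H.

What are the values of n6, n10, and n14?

n6 = H, n10 = L, n14 = L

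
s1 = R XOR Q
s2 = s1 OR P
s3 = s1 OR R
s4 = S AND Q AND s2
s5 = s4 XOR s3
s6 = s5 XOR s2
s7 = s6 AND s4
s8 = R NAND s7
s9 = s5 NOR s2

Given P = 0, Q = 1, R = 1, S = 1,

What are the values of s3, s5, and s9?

s1 = R XOR Q = 1 XOR 1 = 0
s2 = s1 OR P = 0 OR 0 = 0
s3 = s1 OR R = 0 OR 1 = 1
s4 = S AND Q AND s2 = 1 AND 1 AND 0 = 0
s5 = s4 XOR s3 = 0 XOR 1 = 1
s9 = s5 NOR s2 = 1 NOR 0 = 0

s3 = 1, s5 = 1, s9 = 0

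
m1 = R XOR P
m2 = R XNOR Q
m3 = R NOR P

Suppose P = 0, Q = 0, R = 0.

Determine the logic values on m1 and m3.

m1 = 0, m3 = 1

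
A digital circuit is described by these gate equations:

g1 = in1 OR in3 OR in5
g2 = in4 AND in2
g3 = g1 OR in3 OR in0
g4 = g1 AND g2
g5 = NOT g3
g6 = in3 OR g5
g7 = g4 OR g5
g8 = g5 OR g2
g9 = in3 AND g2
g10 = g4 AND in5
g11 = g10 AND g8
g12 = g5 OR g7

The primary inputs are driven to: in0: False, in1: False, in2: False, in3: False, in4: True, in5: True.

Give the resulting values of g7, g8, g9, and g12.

g7 = False, g8 = False, g9 = False, g12 = False

g1 = in1 OR in3 OR in5 = False OR False OR True = True
g2 = in4 AND in2 = True AND False = False
g3 = g1 OR in3 OR in0 = True OR False OR False = True
g4 = g1 AND g2 = True AND False = False
g5 = NOT g3 = NOT True = False
g7 = g4 OR g5 = False OR False = False
g8 = g5 OR g2 = False OR False = False
g9 = in3 AND g2 = False AND False = False
g12 = g5 OR g7 = False OR False = False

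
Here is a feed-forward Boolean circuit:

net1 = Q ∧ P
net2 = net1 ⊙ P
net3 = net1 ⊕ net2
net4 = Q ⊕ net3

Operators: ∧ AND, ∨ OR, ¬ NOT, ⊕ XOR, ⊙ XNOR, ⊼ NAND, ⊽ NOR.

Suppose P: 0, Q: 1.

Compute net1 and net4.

net1 = Q AND P = 1 AND 0 = 0
net2 = net1 XNOR P = 0 XNOR 0 = 1
net3 = net1 XOR net2 = 0 XOR 1 = 1
net4 = Q XOR net3 = 1 XOR 1 = 0

net1 = 0  net4 = 0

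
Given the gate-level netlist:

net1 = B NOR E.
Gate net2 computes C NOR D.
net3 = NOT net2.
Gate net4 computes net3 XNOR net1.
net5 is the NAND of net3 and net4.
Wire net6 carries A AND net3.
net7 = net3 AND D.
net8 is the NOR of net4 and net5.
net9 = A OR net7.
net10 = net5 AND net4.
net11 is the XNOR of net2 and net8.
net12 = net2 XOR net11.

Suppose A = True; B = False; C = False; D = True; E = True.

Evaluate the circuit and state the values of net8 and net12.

net8 = False; net12 = True

net1 = B NOR E = False NOR True = False
net2 = C NOR D = False NOR True = False
net3 = NOT net2 = NOT False = True
net4 = net3 XNOR net1 = True XNOR False = False
net5 = net3 NAND net4 = True NAND False = True
net8 = net4 NOR net5 = False NOR True = False
net11 = net2 XNOR net8 = False XNOR False = True
net12 = net2 XOR net11 = False XOR True = True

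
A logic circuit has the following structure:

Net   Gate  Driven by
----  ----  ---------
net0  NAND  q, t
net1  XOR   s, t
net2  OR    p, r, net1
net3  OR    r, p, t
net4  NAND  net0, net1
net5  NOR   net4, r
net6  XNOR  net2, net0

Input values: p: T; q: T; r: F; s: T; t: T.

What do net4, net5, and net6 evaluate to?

net0 = q NAND t = T NAND T = F
net1 = s XOR t = T XOR T = F
net2 = p OR r OR net1 = T OR F OR F = T
net4 = net0 NAND net1 = F NAND F = T
net5 = net4 NOR r = T NOR F = F
net6 = net2 XNOR net0 = T XNOR F = F

net4 = T, net5 = F, net6 = F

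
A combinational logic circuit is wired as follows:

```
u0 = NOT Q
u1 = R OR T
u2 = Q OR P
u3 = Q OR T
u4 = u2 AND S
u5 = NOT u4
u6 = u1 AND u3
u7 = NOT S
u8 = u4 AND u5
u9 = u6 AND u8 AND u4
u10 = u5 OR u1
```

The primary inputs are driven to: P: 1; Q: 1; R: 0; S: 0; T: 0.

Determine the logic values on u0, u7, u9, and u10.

u0 = 0; u7 = 1; u9 = 0; u10 = 1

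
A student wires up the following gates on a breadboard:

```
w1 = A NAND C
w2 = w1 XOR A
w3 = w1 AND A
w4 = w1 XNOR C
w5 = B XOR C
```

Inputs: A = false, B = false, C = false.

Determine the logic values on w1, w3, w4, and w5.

w1 = A NAND C = false NAND false = true
w3 = w1 AND A = true AND false = false
w4 = w1 XNOR C = true XNOR false = false
w5 = B XOR C = false XOR false = false

w1 = true  w3 = false  w4 = false  w5 = false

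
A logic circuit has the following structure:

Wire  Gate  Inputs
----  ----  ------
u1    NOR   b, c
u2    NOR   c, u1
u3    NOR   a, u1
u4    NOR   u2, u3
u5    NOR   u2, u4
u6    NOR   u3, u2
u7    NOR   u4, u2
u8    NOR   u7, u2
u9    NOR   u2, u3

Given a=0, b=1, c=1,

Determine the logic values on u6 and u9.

u1 = b NOR c = 1 NOR 1 = 0
u2 = c NOR u1 = 1 NOR 0 = 0
u3 = a NOR u1 = 0 NOR 0 = 1
u6 = u3 NOR u2 = 1 NOR 0 = 0
u9 = u2 NOR u3 = 0 NOR 1 = 0

u6 = 0; u9 = 0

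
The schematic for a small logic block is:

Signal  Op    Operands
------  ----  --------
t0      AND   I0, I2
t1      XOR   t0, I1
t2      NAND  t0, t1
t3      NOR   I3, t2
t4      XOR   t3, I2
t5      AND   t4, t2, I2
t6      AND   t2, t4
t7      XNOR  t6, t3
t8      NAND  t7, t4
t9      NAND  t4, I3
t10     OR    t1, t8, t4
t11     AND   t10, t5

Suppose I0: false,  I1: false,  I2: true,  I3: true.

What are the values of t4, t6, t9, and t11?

t0 = I0 AND I2 = false AND true = false
t1 = t0 XOR I1 = false XOR false = false
t2 = t0 NAND t1 = false NAND false = true
t3 = I3 NOR t2 = true NOR true = false
t4 = t3 XOR I2 = false XOR true = true
t5 = t4 AND t2 AND I2 = true AND true AND true = true
t6 = t2 AND t4 = true AND true = true
t7 = t6 XNOR t3 = true XNOR false = false
t8 = t7 NAND t4 = false NAND true = true
t9 = t4 NAND I3 = true NAND true = false
t10 = t1 OR t8 OR t4 = false OR true OR true = true
t11 = t10 AND t5 = true AND true = true

t4 = true  t6 = true  t9 = false  t11 = true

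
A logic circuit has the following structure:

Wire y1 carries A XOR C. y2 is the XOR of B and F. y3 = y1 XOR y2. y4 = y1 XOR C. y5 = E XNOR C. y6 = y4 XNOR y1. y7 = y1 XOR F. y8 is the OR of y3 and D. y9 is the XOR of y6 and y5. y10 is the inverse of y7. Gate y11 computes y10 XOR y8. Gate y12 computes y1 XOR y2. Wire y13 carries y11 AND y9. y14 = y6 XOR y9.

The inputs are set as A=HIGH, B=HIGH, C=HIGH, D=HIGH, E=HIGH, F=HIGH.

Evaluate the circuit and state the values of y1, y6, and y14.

y1 = LOW, y6 = LOW, y14 = HIGH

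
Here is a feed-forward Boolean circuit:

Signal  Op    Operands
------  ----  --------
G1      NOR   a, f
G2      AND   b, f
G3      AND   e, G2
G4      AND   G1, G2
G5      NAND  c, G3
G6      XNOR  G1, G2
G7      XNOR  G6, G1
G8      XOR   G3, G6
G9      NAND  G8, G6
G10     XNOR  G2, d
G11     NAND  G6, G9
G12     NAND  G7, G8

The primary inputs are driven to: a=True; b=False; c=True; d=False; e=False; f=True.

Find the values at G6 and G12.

G1 = a NOR f = True NOR True = False
G2 = b AND f = False AND True = False
G3 = e AND G2 = False AND False = False
G6 = G1 XNOR G2 = False XNOR False = True
G7 = G6 XNOR G1 = True XNOR False = False
G8 = G3 XOR G6 = False XOR True = True
G12 = G7 NAND G8 = False NAND True = True

G6 = True; G12 = True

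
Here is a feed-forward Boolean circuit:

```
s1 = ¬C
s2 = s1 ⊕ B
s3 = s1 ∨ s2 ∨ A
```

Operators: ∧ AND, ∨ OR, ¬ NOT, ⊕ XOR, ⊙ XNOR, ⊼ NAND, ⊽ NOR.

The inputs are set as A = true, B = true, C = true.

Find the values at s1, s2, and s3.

s1 = false; s2 = true; s3 = true

s1 = NOT C = NOT true = false
s2 = s1 XOR B = false XOR true = true
s3 = s1 OR s2 OR A = false OR true OR true = true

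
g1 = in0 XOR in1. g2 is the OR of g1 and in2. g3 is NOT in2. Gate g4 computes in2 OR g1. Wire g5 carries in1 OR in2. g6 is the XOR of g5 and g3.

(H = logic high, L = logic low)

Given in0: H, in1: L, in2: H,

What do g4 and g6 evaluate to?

g1 = in0 XOR in1 = H XOR L = H
g3 = NOT in2 = NOT H = L
g4 = in2 OR g1 = H OR H = H
g5 = in1 OR in2 = L OR H = H
g6 = g5 XOR g3 = H XOR L = H

g4 = H; g6 = H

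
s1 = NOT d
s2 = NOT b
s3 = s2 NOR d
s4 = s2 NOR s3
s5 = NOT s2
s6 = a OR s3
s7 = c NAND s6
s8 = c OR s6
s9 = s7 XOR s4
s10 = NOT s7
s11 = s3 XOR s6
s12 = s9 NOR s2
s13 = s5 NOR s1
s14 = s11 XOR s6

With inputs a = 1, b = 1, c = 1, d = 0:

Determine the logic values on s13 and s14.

s1 = NOT d = NOT 0 = 1
s2 = NOT b = NOT 1 = 0
s3 = s2 NOR d = 0 NOR 0 = 1
s5 = NOT s2 = NOT 0 = 1
s6 = a OR s3 = 1 OR 1 = 1
s11 = s3 XOR s6 = 1 XOR 1 = 0
s13 = s5 NOR s1 = 1 NOR 1 = 0
s14 = s11 XOR s6 = 0 XOR 1 = 1

s13 = 0, s14 = 1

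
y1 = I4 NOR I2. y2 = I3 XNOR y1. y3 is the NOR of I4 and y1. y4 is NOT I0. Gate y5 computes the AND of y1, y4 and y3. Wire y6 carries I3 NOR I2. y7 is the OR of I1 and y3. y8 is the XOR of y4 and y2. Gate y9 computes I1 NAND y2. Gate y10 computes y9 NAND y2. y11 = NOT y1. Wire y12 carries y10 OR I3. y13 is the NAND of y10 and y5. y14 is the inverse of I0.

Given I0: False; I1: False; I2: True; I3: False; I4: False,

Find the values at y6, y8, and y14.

y6 = False, y8 = False, y14 = True

y1 = I4 NOR I2 = False NOR True = False
y2 = I3 XNOR y1 = False XNOR False = True
y4 = NOT I0 = NOT False = True
y6 = I3 NOR I2 = False NOR True = False
y8 = y4 XOR y2 = True XOR True = False
y14 = NOT I0 = NOT False = True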